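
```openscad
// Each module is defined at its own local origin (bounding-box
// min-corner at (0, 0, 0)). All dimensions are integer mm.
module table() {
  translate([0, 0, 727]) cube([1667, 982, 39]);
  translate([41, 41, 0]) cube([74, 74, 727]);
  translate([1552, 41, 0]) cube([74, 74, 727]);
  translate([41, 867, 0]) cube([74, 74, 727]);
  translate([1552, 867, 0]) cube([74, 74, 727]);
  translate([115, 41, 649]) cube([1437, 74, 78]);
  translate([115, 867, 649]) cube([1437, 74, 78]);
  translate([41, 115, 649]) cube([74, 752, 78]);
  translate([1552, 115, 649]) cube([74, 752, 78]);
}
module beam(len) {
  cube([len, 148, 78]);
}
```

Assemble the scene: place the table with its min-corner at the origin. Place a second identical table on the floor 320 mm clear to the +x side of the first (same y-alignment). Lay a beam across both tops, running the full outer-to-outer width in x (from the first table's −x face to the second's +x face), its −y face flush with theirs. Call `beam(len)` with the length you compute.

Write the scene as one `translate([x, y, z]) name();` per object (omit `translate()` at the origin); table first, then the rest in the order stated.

table();
translate([1987, 0, 0]) table();
translate([0, 0, 766]) beam(3654);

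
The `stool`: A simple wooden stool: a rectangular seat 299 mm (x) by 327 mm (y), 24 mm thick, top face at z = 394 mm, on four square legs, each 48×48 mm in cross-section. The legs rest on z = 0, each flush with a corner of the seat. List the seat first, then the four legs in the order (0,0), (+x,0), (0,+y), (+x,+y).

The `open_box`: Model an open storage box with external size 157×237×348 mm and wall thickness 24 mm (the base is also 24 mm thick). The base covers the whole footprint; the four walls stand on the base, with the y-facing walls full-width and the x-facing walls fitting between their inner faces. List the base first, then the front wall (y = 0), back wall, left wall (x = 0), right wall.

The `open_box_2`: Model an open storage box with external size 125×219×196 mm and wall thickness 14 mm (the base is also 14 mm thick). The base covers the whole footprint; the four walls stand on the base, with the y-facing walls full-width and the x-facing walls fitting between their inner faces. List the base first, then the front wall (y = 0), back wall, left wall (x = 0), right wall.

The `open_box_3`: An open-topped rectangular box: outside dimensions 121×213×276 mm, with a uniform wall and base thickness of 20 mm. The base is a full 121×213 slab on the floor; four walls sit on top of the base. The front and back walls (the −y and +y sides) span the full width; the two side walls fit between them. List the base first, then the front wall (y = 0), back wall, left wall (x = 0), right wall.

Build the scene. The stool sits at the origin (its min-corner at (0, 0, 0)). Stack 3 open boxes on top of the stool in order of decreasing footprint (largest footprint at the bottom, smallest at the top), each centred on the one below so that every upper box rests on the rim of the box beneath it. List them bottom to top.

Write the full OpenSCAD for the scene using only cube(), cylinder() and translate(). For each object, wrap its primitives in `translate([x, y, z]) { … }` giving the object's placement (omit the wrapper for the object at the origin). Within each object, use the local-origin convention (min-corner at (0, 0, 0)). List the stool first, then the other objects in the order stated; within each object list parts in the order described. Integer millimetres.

translate([0, 0, 370]) cube([299, 327, 24]);
cube([48, 48, 370]);
translate([251, 0, 0]) cube([48, 48, 370]);
translate([0, 279, 0]) cube([48, 48, 370]);
translate([251, 279, 0]) cube([48, 48, 370]);
translate([71, 45, 394]) {
  cube([157, 237, 24]);
  translate([0, 0, 24]) cube([157, 24, 324]);
  translate([0, 213, 24]) cube([157, 24, 324]);
  translate([0, 24, 24]) cube([24, 189, 324]);
  translate([133, 24, 24]) cube([24, 189, 324]);
}
translate([87, 54, 742]) {
  cube([125, 219, 14]);
  translate([0, 0, 14]) cube([125, 14, 182]);
  translate([0, 205, 14]) cube([125, 14, 182]);
  translate([0, 14, 14]) cube([14, 191, 182]);
  translate([111, 14, 14]) cube([14, 191, 182]);
}
translate([89, 57, 938]) {
  cube([121, 213, 20]);
  translate([0, 0, 20]) cube([121, 20, 256]);
  translate([0, 193, 20]) cube([121, 20, 256]);
  translate([0, 20, 20]) cube([20, 173, 256]);
  translate([101, 20, 20]) cube([20, 173, 256]);
}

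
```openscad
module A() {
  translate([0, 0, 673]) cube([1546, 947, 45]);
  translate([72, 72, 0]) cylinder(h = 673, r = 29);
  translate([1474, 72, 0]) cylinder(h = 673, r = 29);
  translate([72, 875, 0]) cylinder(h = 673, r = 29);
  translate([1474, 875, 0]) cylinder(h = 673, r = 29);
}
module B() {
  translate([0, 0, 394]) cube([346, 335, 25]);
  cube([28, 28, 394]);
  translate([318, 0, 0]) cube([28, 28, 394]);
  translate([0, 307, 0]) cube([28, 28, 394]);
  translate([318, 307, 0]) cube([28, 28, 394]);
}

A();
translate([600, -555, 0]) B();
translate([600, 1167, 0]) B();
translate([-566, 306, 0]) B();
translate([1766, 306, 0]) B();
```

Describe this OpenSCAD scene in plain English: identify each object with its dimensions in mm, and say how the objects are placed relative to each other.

A is a rectangular dining table. The top is 1546×947×45 mm with its upper surface at z = 718 mm. It stands on four round legs of 58 mm diameter, each leg's bounding box inset 43 mm from the nearest pair of top edges, running from the floor to the underside of the top.

B is a four-legged stool. The seat is 346×335 mm, 25 mm thick, top at z = 419 mm. It stands on four square legs, each 28×28 mm in cross-section, from z = 0 to the seat underside, each flush with a corner of the seat.

Four stools sit around the table at the −y, +y, −x, +x sides.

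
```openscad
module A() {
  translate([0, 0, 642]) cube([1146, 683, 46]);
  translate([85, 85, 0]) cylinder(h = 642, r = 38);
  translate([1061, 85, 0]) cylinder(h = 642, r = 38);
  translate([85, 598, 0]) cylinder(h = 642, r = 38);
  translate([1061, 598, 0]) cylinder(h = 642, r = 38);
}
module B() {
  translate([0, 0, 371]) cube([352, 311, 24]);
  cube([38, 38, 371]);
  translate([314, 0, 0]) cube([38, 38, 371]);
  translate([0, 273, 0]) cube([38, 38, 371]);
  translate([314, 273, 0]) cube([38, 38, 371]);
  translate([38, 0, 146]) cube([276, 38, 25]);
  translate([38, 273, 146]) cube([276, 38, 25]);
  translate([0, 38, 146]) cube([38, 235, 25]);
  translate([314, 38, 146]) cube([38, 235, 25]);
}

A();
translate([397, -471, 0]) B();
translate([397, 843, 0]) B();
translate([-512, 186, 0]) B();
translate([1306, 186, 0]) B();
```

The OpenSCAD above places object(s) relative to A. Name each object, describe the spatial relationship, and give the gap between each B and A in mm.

Each stool's nearest face is 160 mm from the table's bounding box.

A is a table. B is a stool. Four stools sit around the table at the −y, +y, −x, +x sides. The gap between each stool and the table is 160 mm.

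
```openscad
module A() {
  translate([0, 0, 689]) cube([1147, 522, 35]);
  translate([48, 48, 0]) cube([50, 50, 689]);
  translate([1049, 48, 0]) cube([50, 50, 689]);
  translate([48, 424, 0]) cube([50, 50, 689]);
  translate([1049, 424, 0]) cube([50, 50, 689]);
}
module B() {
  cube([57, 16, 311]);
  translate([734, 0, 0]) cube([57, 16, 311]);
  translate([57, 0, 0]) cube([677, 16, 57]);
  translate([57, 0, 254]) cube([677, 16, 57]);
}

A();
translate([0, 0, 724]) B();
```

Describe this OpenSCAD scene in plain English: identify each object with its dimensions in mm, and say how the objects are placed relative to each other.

A is a rectangular dining table. The top is 1147×522×35 mm with its upper surface at z = 724 mm. It stands on four 50×50 mm square legs, each inset 48 mm from the nearest pair of top edges, running from the floor to the underside of the top.

B is a rectangular picture frame lying in the x–z plane (depth along y). The opening is 677 mm wide (x) by 197 mm tall (z), surrounded by a border 57 mm wide on all four sides. The frame is 16 mm deep and is made of two full-height vertical stiles with two horizontal rails fitted between them.

The picture frame is on top of the table.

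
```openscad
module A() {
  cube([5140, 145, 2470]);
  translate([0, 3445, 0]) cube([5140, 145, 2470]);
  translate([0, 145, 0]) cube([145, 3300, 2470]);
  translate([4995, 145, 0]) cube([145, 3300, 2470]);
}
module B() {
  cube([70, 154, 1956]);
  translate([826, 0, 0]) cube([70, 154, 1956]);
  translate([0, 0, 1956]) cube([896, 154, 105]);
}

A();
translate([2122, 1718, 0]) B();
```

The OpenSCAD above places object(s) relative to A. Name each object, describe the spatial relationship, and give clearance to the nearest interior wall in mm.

Clearances: x = 1977, y = 1573; minimum 1573 mm.

A is a house frame. B is a door frame. The door frame sits inside the house frame, centred. The clearance to the nearest interior wall is 1573 mm.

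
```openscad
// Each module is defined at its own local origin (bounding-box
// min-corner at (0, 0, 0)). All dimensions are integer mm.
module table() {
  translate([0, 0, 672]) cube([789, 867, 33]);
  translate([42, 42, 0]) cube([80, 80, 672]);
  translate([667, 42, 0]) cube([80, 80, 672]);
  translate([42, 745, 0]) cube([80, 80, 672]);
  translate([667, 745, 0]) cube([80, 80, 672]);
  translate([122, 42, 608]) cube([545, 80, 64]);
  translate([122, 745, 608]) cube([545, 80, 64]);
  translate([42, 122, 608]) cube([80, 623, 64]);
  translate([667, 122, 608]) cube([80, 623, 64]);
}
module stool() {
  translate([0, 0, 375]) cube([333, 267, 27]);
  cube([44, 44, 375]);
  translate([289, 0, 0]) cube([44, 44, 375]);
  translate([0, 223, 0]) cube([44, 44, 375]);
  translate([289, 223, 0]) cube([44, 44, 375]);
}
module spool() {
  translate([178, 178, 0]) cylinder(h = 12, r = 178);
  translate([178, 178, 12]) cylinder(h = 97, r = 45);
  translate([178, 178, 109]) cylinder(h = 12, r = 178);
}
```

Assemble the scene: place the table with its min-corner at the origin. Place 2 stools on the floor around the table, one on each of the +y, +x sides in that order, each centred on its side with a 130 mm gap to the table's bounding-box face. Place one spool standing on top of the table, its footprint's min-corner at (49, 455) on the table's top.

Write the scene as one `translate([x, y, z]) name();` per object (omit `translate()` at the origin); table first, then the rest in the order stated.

table();
translate([228, 997, 0]) stool();
translate([919, 300, 0]) stool();
translate([49, 455, 705]) spool();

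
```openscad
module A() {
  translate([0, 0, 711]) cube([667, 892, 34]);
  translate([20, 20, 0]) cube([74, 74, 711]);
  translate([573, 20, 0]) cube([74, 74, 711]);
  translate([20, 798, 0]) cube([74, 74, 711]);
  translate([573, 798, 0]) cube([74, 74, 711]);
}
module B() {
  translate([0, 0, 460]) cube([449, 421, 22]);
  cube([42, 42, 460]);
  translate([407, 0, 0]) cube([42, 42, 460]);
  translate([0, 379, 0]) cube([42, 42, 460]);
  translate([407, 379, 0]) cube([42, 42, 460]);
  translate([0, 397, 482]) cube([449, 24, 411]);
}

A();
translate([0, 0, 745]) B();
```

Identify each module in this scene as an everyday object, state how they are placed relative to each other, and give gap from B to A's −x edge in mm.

The chair's min-x is at 0; the table's min-x is 0; gap = 0 mm.

A is a table. B is a chair. The chair is on top of the table. The gap from the chair to the table's −x edge is 0 mm.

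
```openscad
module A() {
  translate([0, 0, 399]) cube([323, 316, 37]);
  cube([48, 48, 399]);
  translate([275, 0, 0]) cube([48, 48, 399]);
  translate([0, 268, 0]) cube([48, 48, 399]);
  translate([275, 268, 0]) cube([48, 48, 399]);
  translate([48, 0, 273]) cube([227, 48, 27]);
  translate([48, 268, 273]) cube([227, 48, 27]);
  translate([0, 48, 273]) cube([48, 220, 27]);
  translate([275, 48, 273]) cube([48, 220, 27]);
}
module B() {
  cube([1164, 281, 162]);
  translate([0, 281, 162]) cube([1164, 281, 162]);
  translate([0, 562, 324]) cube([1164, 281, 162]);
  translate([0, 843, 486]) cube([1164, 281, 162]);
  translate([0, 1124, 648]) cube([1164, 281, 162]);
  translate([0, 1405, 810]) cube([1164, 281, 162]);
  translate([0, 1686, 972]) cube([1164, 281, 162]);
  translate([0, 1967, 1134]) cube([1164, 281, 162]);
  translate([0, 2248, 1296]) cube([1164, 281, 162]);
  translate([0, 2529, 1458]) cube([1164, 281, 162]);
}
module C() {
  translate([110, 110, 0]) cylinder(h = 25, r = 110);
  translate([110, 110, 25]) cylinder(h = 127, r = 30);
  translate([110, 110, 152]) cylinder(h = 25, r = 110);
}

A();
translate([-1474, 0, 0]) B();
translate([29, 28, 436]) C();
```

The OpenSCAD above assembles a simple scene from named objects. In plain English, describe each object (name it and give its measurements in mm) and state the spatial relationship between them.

A is a simple wooden stool: a rectangular seat 323 mm (x) by 316 mm (y), 37 mm thick, top face at z = 436 mm, on four square legs, each 48×48 mm in cross-section. The legs rest on z = 0, each flush with a corner of the seat. Four stretchers, 48 mm wide and 27 mm tall, connect adjacent legs with their undersides at z = 273 mm, each running between the inner faces of the legs it joins and aligned with the legs' outer faces on the other axis.

B is a straight staircase of 10 solid steps. Each step is 1164 mm wide (x), 281 mm deep (y, the going) and 162 mm tall (the rise). The first step rests on the floor; each subsequent step sits one going further in +y and one rise higher in +z, directly behind and above the previous step with no overlap.

C is a spool: two coaxial disc flanges of radius 110 mm and thickness 25 mm, joined by a core cylinder of radius 30 mm and height 127 mm. The lower flange rests on z = 0 and the three cylinders share a vertical axis.

The staircase is on the floor beside the stool on its −x side. The spool is on top of the stool.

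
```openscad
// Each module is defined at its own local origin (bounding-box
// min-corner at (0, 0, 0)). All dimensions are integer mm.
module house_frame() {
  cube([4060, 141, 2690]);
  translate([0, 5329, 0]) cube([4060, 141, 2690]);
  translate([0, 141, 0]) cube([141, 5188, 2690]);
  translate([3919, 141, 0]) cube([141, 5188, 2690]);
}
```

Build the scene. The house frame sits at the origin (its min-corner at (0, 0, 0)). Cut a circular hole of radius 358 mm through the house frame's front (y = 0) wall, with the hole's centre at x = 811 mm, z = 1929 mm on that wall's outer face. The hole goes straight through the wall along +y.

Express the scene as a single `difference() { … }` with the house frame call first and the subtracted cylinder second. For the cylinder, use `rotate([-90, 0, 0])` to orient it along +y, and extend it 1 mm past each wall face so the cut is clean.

difference() {
  house_frame();
  translate([811, -1, 1929]) rotate([-90, 0, 0]) cylinder(h = 143, r = 358);
}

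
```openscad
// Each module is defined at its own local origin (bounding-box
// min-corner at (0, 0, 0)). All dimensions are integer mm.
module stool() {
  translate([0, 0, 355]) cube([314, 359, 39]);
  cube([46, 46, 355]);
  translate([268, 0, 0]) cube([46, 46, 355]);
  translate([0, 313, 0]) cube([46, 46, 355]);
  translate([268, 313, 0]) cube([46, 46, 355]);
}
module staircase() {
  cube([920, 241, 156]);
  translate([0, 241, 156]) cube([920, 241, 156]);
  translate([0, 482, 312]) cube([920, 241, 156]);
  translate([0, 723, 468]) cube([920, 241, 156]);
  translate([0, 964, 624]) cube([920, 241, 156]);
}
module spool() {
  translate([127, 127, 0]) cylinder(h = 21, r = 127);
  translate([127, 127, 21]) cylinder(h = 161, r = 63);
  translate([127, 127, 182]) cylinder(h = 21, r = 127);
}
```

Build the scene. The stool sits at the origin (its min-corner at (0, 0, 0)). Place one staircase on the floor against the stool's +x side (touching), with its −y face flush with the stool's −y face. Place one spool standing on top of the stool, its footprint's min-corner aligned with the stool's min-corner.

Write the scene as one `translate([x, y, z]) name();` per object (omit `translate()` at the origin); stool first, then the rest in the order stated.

stool();
translate([314, 0, 0]) staircase();
translate([0, 0, 394]) spool();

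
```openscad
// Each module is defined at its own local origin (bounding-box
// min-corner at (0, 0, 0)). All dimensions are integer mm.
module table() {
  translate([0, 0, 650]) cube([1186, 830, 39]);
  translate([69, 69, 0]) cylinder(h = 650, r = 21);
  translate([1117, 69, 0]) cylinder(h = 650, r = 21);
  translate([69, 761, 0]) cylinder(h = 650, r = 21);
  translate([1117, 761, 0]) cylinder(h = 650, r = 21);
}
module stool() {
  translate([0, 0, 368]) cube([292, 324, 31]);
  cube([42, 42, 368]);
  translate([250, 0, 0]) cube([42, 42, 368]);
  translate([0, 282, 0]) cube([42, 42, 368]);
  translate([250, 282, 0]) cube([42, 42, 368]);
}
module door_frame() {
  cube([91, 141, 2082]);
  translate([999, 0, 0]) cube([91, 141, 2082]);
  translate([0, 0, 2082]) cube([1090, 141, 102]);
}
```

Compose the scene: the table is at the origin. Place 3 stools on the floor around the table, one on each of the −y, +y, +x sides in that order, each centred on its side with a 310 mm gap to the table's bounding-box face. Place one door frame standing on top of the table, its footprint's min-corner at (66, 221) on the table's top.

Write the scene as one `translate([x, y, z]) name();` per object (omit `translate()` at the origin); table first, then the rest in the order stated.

table();
translate([447, -634, 0]) stool();
translate([447, 1140, 0]) stool();
translate([1496, 253, 0]) stool();
translate([66, 221, 689]) door_frame();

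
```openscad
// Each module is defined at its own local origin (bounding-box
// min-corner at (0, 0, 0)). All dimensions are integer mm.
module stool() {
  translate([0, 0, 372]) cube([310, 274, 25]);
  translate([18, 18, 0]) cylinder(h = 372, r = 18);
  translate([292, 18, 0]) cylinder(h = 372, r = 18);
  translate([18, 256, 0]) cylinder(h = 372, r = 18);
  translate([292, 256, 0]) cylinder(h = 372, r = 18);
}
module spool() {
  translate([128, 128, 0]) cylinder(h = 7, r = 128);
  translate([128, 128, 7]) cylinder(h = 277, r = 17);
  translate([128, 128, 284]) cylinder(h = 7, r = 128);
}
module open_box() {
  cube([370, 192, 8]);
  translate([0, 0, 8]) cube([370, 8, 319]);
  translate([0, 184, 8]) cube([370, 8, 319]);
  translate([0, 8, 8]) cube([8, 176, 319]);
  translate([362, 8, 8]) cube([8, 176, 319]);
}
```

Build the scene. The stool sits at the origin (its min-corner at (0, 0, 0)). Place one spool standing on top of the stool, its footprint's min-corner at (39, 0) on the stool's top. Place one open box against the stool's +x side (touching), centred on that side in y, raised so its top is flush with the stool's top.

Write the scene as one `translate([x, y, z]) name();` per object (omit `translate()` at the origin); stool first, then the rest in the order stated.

stool();
translate([39, 0, 397]) spool();
translate([310, 41, 70]) open_box();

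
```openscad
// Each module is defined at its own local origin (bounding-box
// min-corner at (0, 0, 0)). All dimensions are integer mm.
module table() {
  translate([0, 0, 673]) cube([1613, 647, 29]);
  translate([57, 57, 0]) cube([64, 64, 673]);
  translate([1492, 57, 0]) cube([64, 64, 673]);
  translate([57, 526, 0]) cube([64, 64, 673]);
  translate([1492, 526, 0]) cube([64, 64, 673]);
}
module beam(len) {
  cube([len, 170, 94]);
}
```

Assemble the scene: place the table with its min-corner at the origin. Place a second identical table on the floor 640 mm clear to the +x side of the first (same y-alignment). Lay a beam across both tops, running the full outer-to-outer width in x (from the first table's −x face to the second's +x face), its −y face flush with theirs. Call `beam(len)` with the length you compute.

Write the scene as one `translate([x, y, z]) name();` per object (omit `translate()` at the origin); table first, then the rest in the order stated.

table();
translate([2253, 0, 0]) table();
translate([0, 0, 702]) beam(3866);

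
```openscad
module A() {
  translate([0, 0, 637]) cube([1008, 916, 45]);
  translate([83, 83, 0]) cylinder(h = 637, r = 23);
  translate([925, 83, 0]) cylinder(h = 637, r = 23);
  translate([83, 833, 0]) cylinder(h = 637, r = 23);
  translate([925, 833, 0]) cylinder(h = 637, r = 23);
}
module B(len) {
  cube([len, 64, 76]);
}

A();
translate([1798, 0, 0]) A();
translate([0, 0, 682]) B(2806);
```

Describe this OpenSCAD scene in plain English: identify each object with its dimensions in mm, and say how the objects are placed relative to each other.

A is a rectangular dining table. The top is 1008×916×45 mm with its upper surface at z = 682 mm. It stands on four round legs of 46 mm diameter, each leg's bounding box inset 60 mm from the nearest pair of top edges, running from the floor to the underside of the top.

B is a rectangular beam 2806 mm long (x), 64 mm deep (y), 76 mm thick (z).

The beam spans the tops of two tables placed 790 mm apart, resting at z = 682 mm.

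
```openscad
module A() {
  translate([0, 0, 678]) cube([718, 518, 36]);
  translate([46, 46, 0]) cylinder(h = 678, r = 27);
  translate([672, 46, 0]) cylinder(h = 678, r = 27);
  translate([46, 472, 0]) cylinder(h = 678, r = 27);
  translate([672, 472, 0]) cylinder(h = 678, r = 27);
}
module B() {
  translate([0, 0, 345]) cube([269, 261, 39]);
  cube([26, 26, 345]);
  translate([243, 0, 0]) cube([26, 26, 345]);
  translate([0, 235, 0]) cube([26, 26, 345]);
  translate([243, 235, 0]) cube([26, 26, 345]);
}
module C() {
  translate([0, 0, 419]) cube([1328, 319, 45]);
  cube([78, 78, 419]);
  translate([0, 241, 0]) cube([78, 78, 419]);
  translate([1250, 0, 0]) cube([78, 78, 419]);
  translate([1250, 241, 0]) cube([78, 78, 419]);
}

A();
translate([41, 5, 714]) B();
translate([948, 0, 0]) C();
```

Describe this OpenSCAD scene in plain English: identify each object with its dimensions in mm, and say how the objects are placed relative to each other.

A is a table with a 718×518 mm rectangular top, 36 mm thick, top surface at z = 714 mm, supported by four round legs of 54 mm diameter, each leg's bounding box inset 19 mm from the nearest pair of top edges, running from the floor.

B is a four-legged stool. The seat is a 269×261×39 mm slab whose top surface is at z = 384 mm; four square legs, each 26×26 mm in cross-section, run from the floor (z = 0) to the underside of the seat, each flush with a corner of the seat.

C is a long wooden bench with a 1328 mm (x) × 319 mm (y) seat, 45 mm thick, its top surface 464 mm above the floor. Four 78 mm square legs at the seat corners, flush with the edges, run from z = 0 to the seat underside.

The stool is on top of the table. The bench is on the floor beside the table on its +x side.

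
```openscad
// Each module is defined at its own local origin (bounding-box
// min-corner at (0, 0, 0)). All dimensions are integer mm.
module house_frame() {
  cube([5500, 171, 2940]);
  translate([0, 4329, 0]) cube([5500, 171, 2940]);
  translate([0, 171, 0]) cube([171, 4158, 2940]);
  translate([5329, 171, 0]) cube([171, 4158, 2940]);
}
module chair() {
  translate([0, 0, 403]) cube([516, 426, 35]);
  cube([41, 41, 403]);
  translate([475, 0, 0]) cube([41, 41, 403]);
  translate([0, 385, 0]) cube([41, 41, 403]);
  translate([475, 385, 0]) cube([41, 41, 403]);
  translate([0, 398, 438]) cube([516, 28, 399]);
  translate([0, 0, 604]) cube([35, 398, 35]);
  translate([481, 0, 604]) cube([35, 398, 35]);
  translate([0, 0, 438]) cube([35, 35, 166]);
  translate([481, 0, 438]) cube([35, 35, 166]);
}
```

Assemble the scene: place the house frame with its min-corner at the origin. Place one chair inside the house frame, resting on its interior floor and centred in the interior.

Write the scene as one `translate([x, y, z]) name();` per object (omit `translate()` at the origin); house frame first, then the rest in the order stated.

house_frame();
translate([2492, 2037, 0]) chair();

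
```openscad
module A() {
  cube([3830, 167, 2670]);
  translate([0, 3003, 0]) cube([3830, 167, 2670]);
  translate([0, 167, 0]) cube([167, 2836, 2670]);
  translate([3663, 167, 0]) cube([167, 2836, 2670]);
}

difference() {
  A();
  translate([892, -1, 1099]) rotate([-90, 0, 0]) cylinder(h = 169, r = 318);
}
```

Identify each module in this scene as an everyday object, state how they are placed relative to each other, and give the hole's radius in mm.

The subtracted cylinder has r = 318 mm.

A is a house frame. The house frame has a circular hole through its front wall. The hole's radius is 318 mm.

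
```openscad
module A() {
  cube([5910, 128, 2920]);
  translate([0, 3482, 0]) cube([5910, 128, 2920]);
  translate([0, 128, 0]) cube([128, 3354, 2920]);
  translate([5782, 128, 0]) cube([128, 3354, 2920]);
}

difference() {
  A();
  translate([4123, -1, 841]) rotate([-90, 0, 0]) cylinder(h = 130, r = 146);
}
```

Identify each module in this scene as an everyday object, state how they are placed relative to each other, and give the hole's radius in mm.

The subtracted cylinder has r = 146 mm.

A is a house frame. The house frame has a circular hole through its front wall. The hole's radius is 146 mm.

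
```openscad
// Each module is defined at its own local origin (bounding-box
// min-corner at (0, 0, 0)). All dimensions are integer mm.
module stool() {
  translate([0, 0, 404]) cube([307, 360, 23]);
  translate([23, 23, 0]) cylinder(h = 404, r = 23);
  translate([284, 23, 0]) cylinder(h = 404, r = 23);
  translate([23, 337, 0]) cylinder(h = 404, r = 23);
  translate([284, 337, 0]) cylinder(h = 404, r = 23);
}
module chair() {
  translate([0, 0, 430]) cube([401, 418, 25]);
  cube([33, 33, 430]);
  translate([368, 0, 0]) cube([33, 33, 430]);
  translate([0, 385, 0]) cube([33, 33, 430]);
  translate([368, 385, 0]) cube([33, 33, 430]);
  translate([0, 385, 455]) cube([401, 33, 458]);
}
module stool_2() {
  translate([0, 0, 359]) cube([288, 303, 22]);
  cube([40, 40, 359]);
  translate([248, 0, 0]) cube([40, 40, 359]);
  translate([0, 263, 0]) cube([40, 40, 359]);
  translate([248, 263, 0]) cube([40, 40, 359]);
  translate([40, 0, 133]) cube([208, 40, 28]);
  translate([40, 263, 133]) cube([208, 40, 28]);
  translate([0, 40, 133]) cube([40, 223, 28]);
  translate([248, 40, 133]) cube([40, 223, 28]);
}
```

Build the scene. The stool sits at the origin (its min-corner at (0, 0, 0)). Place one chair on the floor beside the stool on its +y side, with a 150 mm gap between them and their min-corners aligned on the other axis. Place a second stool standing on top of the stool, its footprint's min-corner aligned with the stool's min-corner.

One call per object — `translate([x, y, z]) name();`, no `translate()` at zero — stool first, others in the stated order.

stool();
translate([0, 510, 0]) chair();
translate([0, 0, 427]) stool_2();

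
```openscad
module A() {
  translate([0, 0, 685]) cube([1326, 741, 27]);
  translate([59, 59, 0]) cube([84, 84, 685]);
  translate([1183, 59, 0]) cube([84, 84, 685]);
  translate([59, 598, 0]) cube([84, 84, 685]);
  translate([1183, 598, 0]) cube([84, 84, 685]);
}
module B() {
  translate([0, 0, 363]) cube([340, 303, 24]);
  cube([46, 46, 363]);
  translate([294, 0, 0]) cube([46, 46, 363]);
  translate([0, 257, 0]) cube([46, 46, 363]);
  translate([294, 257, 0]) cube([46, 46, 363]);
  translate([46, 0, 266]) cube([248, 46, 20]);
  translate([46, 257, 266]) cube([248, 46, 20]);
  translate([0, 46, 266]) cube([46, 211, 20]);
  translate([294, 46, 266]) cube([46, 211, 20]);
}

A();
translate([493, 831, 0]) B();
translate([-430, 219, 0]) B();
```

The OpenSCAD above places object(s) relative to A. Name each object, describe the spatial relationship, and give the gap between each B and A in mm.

Each stool's nearest face is 90 mm from the table's bounding box.

A is a table. B is a stool. Two stools sit around the table at the +y, −x sides. The gap between each stool and the table is 90 mm.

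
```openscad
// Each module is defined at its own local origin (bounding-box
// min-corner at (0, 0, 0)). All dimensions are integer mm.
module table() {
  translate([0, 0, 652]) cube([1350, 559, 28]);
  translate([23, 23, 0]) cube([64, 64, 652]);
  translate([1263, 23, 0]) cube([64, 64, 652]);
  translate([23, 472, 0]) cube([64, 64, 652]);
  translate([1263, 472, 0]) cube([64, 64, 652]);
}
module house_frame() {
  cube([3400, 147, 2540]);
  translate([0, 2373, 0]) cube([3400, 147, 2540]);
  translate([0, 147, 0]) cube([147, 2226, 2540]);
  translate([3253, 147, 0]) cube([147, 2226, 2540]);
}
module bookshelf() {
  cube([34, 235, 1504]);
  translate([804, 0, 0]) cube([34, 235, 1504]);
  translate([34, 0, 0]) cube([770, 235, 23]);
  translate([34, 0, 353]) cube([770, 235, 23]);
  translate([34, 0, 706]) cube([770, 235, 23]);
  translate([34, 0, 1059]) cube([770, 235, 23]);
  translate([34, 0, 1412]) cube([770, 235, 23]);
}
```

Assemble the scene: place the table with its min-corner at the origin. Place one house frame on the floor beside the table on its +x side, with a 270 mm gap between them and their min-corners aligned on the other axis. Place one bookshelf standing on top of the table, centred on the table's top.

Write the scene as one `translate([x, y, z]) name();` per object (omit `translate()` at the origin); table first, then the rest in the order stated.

table();
translate([1620, 0, 0]) house_frame();
translate([256, 162, 680]) bookshelf();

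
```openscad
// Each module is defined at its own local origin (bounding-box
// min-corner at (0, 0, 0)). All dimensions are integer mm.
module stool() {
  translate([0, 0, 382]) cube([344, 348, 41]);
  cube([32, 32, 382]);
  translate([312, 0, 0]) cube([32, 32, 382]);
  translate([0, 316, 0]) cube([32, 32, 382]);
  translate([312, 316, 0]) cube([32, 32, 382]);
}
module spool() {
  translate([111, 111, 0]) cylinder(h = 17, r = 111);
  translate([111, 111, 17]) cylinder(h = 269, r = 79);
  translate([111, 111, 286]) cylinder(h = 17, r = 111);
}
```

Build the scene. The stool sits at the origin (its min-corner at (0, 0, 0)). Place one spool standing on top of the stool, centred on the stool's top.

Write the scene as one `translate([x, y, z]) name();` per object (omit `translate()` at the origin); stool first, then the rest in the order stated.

stool();
translate([61, 63, 423]) spool();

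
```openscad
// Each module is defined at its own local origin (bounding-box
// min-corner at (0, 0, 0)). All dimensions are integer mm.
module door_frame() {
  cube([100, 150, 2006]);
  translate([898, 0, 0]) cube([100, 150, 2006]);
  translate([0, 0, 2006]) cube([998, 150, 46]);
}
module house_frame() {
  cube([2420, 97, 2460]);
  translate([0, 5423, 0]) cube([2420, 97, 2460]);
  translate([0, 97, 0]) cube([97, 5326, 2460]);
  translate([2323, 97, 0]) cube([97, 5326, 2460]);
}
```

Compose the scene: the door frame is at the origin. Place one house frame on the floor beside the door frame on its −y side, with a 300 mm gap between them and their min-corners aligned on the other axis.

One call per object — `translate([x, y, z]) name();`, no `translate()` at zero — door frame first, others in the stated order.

door_frame();
translate([0, -5820, 0]) house_frame();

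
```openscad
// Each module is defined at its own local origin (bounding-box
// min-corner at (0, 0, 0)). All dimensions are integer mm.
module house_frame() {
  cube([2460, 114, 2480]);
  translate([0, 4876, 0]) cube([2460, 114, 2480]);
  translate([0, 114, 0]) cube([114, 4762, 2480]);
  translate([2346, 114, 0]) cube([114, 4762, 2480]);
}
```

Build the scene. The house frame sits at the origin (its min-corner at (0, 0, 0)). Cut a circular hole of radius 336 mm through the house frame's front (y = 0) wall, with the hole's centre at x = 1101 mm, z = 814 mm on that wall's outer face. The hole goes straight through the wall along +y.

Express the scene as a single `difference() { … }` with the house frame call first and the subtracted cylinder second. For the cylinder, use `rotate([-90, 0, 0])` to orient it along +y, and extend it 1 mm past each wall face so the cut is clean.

difference() {
  house_frame();
  translate([1101, -1, 814]) rotate([-90, 0, 0]) cylinder(h = 116, r = 336);
}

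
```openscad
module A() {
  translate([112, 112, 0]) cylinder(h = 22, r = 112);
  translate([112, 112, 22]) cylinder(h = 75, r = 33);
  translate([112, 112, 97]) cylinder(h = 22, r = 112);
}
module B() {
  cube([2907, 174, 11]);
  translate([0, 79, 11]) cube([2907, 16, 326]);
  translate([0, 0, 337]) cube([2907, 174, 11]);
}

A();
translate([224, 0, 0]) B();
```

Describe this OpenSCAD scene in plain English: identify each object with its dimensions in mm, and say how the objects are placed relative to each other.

A is a spool: two coaxial disc flanges of radius 112 mm and thickness 22 mm, joined by a core cylinder of radius 33 mm and height 75 mm. The lower flange rests on z = 0 and the three cylinders share a vertical axis.

B is an I-beam lying along x, 2907 mm long. Overall section height 348 mm. Two flanges 174 mm wide (y) and 11 mm thick, one on the floor and one at the top; a web 16 mm thick runs between them, centred on the flange width.

The I-beam is against the spool's +x side, with their −y faces flush.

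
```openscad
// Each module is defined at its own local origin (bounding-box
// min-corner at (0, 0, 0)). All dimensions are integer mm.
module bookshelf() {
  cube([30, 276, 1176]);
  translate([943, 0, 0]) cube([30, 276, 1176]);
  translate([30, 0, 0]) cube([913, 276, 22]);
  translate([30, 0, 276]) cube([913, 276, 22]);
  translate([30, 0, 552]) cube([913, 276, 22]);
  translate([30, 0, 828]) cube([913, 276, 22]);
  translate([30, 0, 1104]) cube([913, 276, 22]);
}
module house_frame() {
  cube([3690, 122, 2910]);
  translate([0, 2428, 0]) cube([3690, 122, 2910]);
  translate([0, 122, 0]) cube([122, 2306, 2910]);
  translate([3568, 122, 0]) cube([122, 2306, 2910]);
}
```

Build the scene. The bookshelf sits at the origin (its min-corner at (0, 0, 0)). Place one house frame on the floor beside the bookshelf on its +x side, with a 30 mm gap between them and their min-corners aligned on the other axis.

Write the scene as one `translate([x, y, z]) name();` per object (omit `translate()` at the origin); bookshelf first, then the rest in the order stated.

bookshelf();
translate([1003, 0, 0]) house_frame();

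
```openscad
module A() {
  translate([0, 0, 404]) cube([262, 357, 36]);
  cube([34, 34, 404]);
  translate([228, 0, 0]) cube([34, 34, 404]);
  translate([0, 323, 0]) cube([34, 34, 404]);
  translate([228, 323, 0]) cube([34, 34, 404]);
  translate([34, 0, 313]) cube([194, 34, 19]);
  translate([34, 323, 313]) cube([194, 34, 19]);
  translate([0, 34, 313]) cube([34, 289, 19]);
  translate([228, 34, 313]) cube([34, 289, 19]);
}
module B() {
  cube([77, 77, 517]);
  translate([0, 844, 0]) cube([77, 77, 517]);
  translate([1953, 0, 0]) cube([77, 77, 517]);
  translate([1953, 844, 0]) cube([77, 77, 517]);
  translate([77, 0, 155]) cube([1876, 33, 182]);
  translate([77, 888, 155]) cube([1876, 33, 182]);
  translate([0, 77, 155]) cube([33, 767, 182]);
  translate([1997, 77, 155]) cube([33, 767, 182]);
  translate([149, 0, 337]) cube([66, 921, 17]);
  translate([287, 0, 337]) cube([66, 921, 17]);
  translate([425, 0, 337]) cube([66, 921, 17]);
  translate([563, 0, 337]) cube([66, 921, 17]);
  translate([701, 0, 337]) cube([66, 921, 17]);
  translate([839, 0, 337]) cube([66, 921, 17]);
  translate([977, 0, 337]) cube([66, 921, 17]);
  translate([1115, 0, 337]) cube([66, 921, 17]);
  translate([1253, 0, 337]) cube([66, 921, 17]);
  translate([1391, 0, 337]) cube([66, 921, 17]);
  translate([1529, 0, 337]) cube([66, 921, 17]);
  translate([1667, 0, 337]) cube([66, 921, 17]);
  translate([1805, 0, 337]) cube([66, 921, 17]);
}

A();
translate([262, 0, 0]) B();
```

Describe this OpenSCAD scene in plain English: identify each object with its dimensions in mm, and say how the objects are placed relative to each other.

A is a simple wooden stool: a rectangular seat 262 mm (x) by 357 mm (y), 36 mm thick, top face at z = 440 mm, on four square legs, each 34×34 mm in cross-section. The legs rest on z = 0, each flush with a corner of the seat. Four stretchers, 34 mm wide and 19 mm tall, connect adjacent legs with their undersides at z = 313 mm, each running between the inner faces of the legs it joins and aligned with the legs' outer faces on the other axis.

B is a bed frame 2030 mm long (x) by 921 mm wide (y). Four 77×77 mm corner posts, 517 mm tall, at the corners of the footprint. Four rails of 33 mm thickness and 182 mm height run between adjacent posts with their undersides at z = 155 mm, their outer faces flush with the outside of the frame (the two x-running rails run between the posts' inner faces; the two y-running rails run between the posts' inner faces). 13 slats, each 66 mm wide (x) and 17 mm thick, lie across the top of the two x-running rails, running the full 921 mm width of the frame in y; the slats are evenly spaced along x between the inner faces of the end posts with equal gaps (rounded down to the nearest mm) at the −x end and between each pair — any rounding remainder accumulates at the +x end.

The bed frame is against the stool's +x side, with their −y faces flush.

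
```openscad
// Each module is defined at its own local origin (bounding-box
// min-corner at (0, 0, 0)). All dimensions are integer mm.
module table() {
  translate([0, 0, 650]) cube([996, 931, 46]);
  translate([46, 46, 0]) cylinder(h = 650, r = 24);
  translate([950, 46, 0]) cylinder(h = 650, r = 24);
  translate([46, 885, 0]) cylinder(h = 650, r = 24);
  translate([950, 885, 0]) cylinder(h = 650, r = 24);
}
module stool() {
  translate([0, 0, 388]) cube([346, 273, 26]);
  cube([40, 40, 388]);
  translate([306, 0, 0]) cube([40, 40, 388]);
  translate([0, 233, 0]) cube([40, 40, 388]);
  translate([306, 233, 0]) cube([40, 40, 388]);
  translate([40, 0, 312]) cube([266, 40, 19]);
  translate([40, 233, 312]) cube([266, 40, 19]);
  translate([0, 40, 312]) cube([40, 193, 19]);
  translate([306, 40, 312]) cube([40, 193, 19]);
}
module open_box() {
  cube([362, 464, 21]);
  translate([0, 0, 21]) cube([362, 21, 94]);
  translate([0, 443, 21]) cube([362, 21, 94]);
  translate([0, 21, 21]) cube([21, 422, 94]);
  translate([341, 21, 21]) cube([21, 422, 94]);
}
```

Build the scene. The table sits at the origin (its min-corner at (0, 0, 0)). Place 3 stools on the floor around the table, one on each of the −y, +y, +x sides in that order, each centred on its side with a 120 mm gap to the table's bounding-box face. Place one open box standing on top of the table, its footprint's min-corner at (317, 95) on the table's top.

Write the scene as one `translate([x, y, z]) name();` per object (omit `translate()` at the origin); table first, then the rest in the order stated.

table();
translate([325, -393, 0]) stool();
translate([325, 1051, 0]) stool();
translate([1116, 329, 0]) stool();
translate([317, 95, 696]) open_box();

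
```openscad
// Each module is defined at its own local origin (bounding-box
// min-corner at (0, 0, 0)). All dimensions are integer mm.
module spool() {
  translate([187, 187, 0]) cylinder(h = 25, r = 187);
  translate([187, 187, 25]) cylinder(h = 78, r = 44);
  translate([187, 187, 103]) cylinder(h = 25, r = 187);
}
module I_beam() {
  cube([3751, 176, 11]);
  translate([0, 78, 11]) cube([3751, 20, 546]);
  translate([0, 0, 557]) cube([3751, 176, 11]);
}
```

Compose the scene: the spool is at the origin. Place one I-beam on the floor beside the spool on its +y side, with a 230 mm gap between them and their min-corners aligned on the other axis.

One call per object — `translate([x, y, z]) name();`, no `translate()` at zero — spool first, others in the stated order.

spool();
translate([0, 604, 0]) I_beam();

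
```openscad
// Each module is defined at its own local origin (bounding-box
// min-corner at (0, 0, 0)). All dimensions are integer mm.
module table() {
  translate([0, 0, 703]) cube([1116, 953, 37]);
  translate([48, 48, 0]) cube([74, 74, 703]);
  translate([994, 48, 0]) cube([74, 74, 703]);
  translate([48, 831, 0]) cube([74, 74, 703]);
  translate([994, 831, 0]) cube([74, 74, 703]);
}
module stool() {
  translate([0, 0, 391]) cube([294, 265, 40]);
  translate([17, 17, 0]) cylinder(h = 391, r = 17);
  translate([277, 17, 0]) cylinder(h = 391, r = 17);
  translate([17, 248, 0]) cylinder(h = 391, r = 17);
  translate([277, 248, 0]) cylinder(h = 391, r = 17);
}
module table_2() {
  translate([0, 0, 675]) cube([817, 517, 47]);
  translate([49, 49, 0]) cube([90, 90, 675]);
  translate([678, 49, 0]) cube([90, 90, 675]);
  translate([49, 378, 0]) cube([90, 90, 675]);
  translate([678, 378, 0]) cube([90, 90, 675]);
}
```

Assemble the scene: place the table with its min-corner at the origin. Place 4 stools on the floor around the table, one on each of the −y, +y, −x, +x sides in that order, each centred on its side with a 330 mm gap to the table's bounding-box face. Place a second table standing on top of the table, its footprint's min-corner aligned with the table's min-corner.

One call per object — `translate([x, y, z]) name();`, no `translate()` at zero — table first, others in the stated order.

table();
translate([411, -595, 0]) stool();
translate([411, 1283, 0]) stool();
translate([-624, 344, 0]) stool();
translate([1446, 344, 0]) stool();
translate([0, 0, 740]) table_2();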